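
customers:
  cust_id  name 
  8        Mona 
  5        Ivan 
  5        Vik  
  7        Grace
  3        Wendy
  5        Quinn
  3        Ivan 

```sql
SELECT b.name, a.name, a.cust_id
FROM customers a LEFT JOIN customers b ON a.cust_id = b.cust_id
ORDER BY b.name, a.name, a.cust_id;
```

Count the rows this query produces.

LEFT JOIN keeps every row from `customers a`; unmatched rows get NULL for `customers b`'s columns.
Matching on a.cust_id = b.cust_id.
Matched pairs: 15; unmatched a rows kept: 0.
Total: 15 rows.

15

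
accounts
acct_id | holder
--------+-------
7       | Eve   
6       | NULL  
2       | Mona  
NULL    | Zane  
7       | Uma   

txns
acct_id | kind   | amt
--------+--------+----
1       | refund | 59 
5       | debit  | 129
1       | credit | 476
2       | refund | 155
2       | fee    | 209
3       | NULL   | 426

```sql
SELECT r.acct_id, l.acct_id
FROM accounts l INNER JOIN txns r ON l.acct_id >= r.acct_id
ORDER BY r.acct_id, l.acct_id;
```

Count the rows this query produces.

INNER JOIN keeps only pairs where the ON condition holds.
Matching on l.acct_id >= r.acct_id. A NULL in a compared column never satisfies the condition.
- l[0] acct_id=7 → 6 match(es) in r → 6 row(s).
- l[1] acct_id=6 → 6 match(es) in r → 6 row(s).
- l[2] acct_id=2 → 4 match(es) in r → 4 row(s).
- l[3] acct_id=NULL → no match; dropped.
- l[4] acct_id=7 → 6 match(es) in r → 6 row(s).
Total: 22 rows.

22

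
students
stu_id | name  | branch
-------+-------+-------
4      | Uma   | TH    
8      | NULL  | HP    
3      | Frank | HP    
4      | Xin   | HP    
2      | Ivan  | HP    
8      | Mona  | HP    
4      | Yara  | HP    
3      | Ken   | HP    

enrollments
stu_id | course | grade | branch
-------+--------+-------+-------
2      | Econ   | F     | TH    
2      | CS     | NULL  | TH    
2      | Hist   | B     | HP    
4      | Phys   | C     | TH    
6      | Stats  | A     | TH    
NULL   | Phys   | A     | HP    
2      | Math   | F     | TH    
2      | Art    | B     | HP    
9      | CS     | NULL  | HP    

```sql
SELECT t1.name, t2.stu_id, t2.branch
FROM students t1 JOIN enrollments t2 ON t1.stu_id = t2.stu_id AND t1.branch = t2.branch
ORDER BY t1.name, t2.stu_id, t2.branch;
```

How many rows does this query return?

3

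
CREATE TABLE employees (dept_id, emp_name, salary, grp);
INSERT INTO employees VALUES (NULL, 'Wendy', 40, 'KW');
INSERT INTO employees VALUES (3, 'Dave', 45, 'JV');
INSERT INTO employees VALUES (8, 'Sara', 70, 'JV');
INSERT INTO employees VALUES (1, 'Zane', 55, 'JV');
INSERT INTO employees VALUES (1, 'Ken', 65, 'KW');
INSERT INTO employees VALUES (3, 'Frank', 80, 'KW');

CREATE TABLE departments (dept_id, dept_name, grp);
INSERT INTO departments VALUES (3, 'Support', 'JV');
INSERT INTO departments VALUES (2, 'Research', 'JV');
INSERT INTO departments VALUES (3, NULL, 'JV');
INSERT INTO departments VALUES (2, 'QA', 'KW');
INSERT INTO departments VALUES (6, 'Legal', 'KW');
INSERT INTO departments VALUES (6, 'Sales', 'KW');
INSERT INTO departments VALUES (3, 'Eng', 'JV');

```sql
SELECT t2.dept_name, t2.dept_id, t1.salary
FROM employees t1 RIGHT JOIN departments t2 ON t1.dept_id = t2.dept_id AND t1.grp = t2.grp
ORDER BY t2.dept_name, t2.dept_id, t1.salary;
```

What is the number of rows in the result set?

7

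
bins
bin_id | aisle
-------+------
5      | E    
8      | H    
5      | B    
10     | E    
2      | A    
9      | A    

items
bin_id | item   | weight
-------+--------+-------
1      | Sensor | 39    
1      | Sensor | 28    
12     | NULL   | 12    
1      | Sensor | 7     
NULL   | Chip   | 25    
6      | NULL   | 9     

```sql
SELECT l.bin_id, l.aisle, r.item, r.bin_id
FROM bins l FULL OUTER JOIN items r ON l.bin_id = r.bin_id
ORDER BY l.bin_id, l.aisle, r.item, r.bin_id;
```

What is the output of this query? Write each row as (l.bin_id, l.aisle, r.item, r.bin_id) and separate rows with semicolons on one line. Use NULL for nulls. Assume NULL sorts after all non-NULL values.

(2, A, NULL, NULL); (5, B, NULL, NULL); (5, E, NULL, NULL); (8, H, NULL, NULL); (9, A, NULL, NULL); (10, E, NULL, NULL); (NULL, NULL, Chip, NULL); (NULL, NULL, Sensor, 1); (NULL, NULL, Sensor, 1); (NULL, NULL, Sensor, 1); (NULL, NULL, NULL, 6); (NULL, NULL, NULL, 12)

FULL OUTER JOIN keeps every row from both sides; unmatched rows get NULL for the other side's columns.
Matching on l.bin_id = r.bin_id. A NULL in a compared column never satisfies the condition.
- l (bin_id=5) has no partner → padded with NULL.
- l (bin_id=8) has no partner → padded with NULL.
- l (bin_id=5) has no partner → padded with NULL.
- l (bin_id=10) has no partner → padded with NULL.
- l (bin_id=2) has no partner → padded with NULL.
- l (bin_id=9) has no partner → padded with NULL.
- 6 row(s) from r found no l partner → padded with NULL.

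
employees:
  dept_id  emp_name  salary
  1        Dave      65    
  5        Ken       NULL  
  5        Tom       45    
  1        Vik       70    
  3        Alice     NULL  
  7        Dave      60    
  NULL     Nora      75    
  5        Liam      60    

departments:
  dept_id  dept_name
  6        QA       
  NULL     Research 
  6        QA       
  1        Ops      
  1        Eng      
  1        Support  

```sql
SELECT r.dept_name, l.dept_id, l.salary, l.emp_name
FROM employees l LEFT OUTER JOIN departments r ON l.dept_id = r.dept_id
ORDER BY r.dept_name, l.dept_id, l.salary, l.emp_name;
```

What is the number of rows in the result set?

LEFT JOIN keeps every row from `employees`; unmatched rows get NULL for `departments`'s columns.
Matching on l.dept_id = r.dept_id. A NULL in a compared column never satisfies the condition.
- l (dept_id=1) pairs with 3 row(s) of r.
- l (dept_id=5) has no partner → padded with NULL.
- l (dept_id=5) has no partner → padded with NULL.
- l (dept_id=1) pairs with 3 row(s) of r.
- l (dept_id=3) has no partner → padded with NULL.
- l (dept_id=7) has no partner → padded with NULL.
- l (dept_id=NULL) has no partner → padded with NULL.
- l (dept_id=5) has no partner → padded with NULL.
Total: 6 matched + 6 padded = 12 rows.

12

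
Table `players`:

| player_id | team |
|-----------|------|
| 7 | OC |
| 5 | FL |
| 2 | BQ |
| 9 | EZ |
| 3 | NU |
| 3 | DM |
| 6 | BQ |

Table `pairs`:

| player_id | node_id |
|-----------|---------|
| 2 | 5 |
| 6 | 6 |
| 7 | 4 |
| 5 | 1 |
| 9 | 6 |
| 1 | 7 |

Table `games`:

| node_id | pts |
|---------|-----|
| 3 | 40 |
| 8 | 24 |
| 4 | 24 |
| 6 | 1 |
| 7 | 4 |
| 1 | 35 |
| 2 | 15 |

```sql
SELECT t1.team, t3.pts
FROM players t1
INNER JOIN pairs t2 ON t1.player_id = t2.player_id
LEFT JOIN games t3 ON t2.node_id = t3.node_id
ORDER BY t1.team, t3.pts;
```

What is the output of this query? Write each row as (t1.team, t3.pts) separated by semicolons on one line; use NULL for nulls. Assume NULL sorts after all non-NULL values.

(BQ, 1); (BQ, NULL); (EZ, 1); (FL, 35); (OC, 24)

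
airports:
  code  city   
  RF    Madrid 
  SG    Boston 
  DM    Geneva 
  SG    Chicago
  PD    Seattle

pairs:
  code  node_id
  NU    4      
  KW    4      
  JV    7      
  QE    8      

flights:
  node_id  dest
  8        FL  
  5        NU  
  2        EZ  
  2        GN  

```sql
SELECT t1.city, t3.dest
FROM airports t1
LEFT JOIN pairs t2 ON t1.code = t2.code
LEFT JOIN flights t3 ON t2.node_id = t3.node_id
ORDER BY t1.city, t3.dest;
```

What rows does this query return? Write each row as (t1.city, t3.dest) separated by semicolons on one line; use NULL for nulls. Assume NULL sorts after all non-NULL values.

(Boston, NULL); (Chicago, NULL); (Geneva, NULL); (Madrid, NULL); (Seattle, NULL)

Step 1 — t1 LEFT JOIN t2 on code → 5 row(s).
Then LEFT JOIN `flights t3` on node_id: each of those 5 rows is kept; rows whose t2.node_id has no match in t3 get NULL for t3's columns.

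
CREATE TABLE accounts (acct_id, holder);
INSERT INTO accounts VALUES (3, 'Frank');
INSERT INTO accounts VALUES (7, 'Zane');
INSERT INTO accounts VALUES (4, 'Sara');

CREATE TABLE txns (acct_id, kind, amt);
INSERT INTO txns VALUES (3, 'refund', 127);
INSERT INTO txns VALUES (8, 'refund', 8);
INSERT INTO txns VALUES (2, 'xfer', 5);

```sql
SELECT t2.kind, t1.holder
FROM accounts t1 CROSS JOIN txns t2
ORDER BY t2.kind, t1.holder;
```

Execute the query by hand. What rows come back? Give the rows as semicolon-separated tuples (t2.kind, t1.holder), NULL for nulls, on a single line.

CROSS JOIN pairs every row of `accounts` with every row of `txns`: 3 × 3 = 9 rows.
After projecting and ordering:
t2.kind | t1.holder
refund | Frank
refund | Frank
refund | Sara
refund | Sara
refund | Zane
refund | Zane
xfer | Frank
xfer | Sara
xfer | Zane

(refund, Frank); (refund, Frank); (refund, Sara); (refund, Sara); (refund, Zane); (refund, Zane); (xfer, Frank); (xfer, Sara); (xfer, Zane)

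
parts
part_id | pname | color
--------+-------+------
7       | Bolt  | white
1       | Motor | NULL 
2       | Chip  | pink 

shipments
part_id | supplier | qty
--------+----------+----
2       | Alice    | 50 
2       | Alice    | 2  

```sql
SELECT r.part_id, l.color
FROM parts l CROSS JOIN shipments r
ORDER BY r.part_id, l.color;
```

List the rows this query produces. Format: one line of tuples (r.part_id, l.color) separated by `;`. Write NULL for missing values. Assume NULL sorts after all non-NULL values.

CROSS JOIN pairs every row of `parts` with every row of `shipments`: 3 × 2 = 6 rows.

(2, pink); (2, pink); (2, white); (2, white); (2, NULL); (2, NULL)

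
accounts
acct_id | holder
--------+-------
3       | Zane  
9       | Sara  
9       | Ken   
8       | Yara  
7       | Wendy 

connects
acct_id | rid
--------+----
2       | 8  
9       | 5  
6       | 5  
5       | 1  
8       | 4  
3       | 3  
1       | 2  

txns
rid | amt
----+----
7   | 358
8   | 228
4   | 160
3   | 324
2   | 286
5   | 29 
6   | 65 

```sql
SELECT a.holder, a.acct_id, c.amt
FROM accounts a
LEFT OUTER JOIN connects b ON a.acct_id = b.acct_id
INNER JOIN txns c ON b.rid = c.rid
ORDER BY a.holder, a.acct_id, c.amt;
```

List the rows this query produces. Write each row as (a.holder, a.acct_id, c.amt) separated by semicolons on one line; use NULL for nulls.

Step 1 — a LEFT JOIN b on acct_id → 5 row(s).
Then INNER JOIN `txns c` on rid: keep only rows whose b.rid appears in c.

(Ken, 9, 29); (Sara, 9, 29); (Yara, 8, 160); (Zane, 3, 324)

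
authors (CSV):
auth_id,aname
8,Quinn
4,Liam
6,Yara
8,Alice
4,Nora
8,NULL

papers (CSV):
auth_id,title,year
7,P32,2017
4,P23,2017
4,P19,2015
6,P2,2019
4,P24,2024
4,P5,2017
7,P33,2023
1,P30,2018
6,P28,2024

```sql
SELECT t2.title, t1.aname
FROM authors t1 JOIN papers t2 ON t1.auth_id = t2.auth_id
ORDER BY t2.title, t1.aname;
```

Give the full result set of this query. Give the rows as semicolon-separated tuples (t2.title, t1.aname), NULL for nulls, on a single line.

(P19, Liam); (P19, Nora); (P2, Yara); (P23, Liam); (P23, Nora); (P24, Liam); (P24, Nora); (P28, Yara); (P5, Liam); (P5, Nora)

INNER JOIN keeps only pairs where the ON condition holds.
Matching on t1.auth_id = t2.auth_id.
Matched pairs: 10.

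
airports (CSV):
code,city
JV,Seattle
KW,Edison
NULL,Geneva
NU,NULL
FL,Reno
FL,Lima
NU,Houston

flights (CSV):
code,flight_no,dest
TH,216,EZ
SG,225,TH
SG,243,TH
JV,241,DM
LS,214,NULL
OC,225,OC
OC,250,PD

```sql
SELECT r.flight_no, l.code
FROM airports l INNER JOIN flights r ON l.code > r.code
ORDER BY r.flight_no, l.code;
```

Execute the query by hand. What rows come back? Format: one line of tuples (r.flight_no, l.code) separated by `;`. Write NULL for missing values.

INNER JOIN keeps only pairs where the ON condition holds.
Matching on l.code > r.code. A NULL in a compared column never satisfies the condition.
- code=JV: no matching r row, dropped.
- code=KW: 1 matching r row(s), so 1 row(s) emitted.
- code=NULL: no matching r row, dropped.
- code=NU: 2 matching r row(s), so 2 row(s) emitted.
- code=FL: no matching r row, dropped.
- code=FL: no matching r row, dropped.
- code=NU: 2 matching r row(s), so 2 row(s) emitted.
After projecting and ordering:
r.flight_no | l.code
214 | NU
214 | NU
241 | KW
241 | NU
241 | NU

(214, NU); (214, NU); (241, KW); (241, NU); (241, NU)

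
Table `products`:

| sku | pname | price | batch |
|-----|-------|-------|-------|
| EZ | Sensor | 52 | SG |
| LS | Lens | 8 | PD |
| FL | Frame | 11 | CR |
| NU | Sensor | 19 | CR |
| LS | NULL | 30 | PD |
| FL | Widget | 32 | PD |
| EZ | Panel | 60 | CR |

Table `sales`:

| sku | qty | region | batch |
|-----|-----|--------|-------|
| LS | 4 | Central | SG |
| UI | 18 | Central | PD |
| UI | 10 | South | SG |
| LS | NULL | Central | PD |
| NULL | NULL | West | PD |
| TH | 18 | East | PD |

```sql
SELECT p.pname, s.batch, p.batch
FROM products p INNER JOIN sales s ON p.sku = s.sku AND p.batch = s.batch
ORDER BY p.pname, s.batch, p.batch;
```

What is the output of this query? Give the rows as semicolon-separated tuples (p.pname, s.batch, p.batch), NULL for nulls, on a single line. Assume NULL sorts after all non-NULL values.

(Lens, PD, PD); (NULL, PD, PD)

INNER JOIN keeps only pairs where the ON condition holds.
Matching on p.sku = s.sku AND p.batch = s.batch. A NULL in a compared column never satisfies the condition.
- p (sku=EZ, batch=SG) has no partner → excluded.
- p (sku=LS, batch=PD) pairs with 1 row(s) of s.
- p (sku=FL, batch=CR) has no partner → excluded.
- p (sku=NU, batch=CR) has no partner → excluded.
- p (sku=LS, batch=PD) pairs with 1 row(s) of s.
- p (sku=FL, batch=PD) has no partner → excluded.
- p (sku=EZ, batch=CR) has no partner → excluded.
After projecting and ordering:
p.pname | s.batch | p.batch
Lens | PD | PD
NULL | PD | PD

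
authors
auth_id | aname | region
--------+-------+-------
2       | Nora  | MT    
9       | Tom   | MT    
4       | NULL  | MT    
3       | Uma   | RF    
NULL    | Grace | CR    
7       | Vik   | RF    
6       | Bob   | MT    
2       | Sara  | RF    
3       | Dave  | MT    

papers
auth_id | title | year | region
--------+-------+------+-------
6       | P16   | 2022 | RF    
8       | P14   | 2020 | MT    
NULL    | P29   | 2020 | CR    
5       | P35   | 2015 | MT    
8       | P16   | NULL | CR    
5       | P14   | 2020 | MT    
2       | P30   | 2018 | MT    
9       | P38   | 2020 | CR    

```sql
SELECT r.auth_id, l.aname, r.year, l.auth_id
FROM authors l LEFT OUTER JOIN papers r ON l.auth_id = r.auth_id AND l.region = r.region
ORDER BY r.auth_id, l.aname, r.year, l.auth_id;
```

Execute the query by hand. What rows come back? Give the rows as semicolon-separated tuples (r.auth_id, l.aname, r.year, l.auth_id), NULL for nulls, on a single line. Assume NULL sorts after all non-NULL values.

(2, Nora, 2018, 2); (NULL, Bob, NULL, 6); (NULL, Dave, NULL, 3); (NULL, Grace, NULL, NULL); (NULL, Sara, NULL, 2); (NULL, Tom, NULL, 9); (NULL, Uma, NULL, 3); (NULL, Vik, NULL, 7); (NULL, NULL, NULL, 4)

LEFT JOIN keeps every row from `authors`; unmatched rows get NULL for `papers`'s columns.
Matching on l.auth_id = r.auth_id AND l.region = r.region. A NULL in a compared column never satisfies the condition.
- l row (auth_id=2, region=MT): matches 1 r row(s) → 1 output row(s).
- l row (auth_id=9, region=MT): no match → kept, r columns NULL.
- l row (auth_id=4, region=MT): no match → kept, r columns NULL.
- l row (auth_id=3, region=RF): no match → kept, r columns NULL.
- l row (auth_id=NULL, region=CR): no match → kept, r columns NULL.
- l row (auth_id=7, region=RF): no match → kept, r columns NULL.
- l row (auth_id=6, region=MT): no match → kept, r columns NULL.
- l row (auth_id=2, region=RF): no match → kept, r columns NULL.
- l row (auth_id=3, region=MT): no match → kept, r columns NULL.
After projecting and ordering:
r.auth_id | l.aname | r.year | l.auth_id
2 | Nora | 2018 | 2
NULL | Bob | NULL | 6
NULL | Dave | NULL | 3
NULL | Grace | NULL | NULL
NULL | Sara | NULL | 2
NULL | Tom | NULL | 9
NULL | Uma | NULL | 3
NULL | Vik | NULL | 7
NULL | NULL | NULL | 4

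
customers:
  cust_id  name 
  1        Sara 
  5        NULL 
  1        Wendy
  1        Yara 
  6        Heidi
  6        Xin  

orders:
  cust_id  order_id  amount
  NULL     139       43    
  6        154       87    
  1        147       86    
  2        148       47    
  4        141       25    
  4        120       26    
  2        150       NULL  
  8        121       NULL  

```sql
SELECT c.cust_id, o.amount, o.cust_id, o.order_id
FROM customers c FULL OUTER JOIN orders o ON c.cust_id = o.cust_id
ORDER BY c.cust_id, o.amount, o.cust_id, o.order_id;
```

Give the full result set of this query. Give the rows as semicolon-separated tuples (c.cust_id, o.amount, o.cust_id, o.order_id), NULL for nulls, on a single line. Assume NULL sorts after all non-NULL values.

(1, 86, 1, 147); (1, 86, 1, 147); (1, 86, 1, 147); (5, NULL, NULL, NULL); (6, 87, 6, 154); (6, 87, 6, 154); (NULL, 25, 4, 141); (NULL, 26, 4, 120); (NULL, 43, NULL, 139); (NULL, 47, 2, 148); (NULL, NULL, 2, 150); (NULL, NULL, 8, 121)

FULL OUTER JOIN keeps every row from both sides; unmatched rows get NULL for the other side's columns.
Matching on c.cust_id = o.cust_id. A NULL in a compared column never satisfies the condition.
- c row (cust_id=1): matches 1 o row(s) → 1 output row(s).
- c row (cust_id=5): no match → kept, o columns NULL.
- c row (cust_id=1): matches 1 o row(s) → 1 output row(s).
- c row (cust_id=1): matches 1 o row(s) → 1 output row(s).
- c row (cust_id=6): matches 1 o row(s) → 1 output row(s).
- c row (cust_id=6): matches 1 o row(s) → 1 output row(s).
- plus 6 unmatched o row(s), each kept with NULL c columns.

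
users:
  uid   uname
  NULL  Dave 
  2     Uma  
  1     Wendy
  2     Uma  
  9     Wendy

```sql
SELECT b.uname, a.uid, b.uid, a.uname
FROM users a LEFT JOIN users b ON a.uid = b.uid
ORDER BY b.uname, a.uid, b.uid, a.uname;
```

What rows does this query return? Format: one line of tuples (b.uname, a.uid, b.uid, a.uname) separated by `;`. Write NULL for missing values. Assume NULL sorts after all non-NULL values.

LEFT JOIN keeps every row from `users a`; unmatched rows get NULL for `users b`'s columns.
Matching on a.uid = b.uid. A NULL in a compared column never satisfies the condition.
- uid=NULL: no b row matches, row kept with b columns NULL.
- uid=2: 2 matching b row(s), so 2 row(s) emitted.
- uid=1: 1 matching b row(s), so 1 row(s) emitted.
- uid=2: 2 matching b row(s), so 2 row(s) emitted.
- uid=9: 1 matching b row(s), so 1 row(s) emitted.
After projecting and ordering:
b.uname | a.uid | b.uid | a.uname
Uma | 2 | 2 | Uma
Uma | 2 | 2 | Uma
Uma | 2 | 2 | Uma
Uma | 2 | 2 | Uma
Wendy | 1 | 1 | Wendy
Wendy | 9 | 9 | Wendy
NULL | NULL | NULL | Dave

(Uma, 2, 2, Uma); (Uma, 2, 2, Uma); (Uma, 2, 2, Uma); (Uma, 2, 2, Uma); (Wendy, 1, 1, Wendy); (Wendy, 9, 9, Wendy); (NULL, NULL, NULL, Dave)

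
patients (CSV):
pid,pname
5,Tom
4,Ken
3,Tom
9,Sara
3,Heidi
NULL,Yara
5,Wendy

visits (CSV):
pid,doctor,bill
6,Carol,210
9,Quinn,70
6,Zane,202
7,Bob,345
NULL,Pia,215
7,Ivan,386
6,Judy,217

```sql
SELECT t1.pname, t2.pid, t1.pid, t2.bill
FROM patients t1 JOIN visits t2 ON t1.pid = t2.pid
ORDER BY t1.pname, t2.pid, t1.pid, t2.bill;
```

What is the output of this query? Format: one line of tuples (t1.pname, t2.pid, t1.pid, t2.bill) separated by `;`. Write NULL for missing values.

INNER JOIN keeps only pairs where the ON condition holds.
Matching on t1.pid = t2.pid. A NULL in a compared column never satisfies the condition.
- pid=5: no matching t2 row, dropped.
- pid=4: no matching t2 row, dropped.
- pid=3: no matching t2 row, dropped.
- pid=9: 1 matching t2 row(s), so 1 row(s) emitted.
- pid=3: no matching t2 row, dropped.
- pid=NULL: no matching t2 row, dropped.
- pid=5: no matching t2 row, dropped.
After projecting and ordering:
t1.pname | t2.pid | t1.pid | t2.bill
Sara | 9 | 9 | 70

(Sara, 9, 9, 70)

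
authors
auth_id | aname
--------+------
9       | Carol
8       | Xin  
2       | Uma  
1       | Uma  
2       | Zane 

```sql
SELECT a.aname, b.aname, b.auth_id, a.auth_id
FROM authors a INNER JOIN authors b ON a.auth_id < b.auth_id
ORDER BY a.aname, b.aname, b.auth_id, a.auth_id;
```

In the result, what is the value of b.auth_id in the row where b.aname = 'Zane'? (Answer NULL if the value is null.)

INNER JOIN keeps only pairs where the ON condition holds.
Matching on a.auth_id < b.auth_id.
Matched pairs: 9.

2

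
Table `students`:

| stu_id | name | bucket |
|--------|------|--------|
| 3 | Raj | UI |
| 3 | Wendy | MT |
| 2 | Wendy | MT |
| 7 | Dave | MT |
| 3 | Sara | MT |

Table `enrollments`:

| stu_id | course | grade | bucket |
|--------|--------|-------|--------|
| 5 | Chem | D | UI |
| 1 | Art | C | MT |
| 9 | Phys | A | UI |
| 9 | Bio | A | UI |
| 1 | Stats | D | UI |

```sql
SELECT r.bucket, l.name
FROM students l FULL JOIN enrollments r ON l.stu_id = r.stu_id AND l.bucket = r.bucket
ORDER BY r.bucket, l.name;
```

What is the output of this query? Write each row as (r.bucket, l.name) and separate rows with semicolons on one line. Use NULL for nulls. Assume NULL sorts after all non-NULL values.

FULL OUTER JOIN keeps every row from both sides; unmatched rows get NULL for the other side's columns.
Matching on l.stu_id = r.stu_id AND l.bucket = r.bucket.
- l row (stu_id=3, bucket=UI): no match → kept, r columns NULL.
- l row (stu_id=3, bucket=MT): no match → kept, r columns NULL.
- l row (stu_id=2, bucket=MT): no match → kept, r columns NULL.
- l row (stu_id=7, bucket=MT): no match → kept, r columns NULL.
- l row (stu_id=3, bucket=MT): no match → kept, r columns NULL.
- plus 5 unmatched r row(s), each kept with NULL l columns.
After projecting and ordering:
r.bucket | l.name
MT | NULL
UI | NULL
UI | NULL
UI | NULL
UI | NULL
NULL | Dave
NULL | Raj
NULL | Sara
NULL | Wendy
NULL | Wendy

(MT, NULL); (UI, NULL); (UI, NULL); (UI, NULL); (UI, NULL); (NULL, Dave); (NULL, Raj); (NULL, Sara); (NULL, Wendy); (NULL, Wendy)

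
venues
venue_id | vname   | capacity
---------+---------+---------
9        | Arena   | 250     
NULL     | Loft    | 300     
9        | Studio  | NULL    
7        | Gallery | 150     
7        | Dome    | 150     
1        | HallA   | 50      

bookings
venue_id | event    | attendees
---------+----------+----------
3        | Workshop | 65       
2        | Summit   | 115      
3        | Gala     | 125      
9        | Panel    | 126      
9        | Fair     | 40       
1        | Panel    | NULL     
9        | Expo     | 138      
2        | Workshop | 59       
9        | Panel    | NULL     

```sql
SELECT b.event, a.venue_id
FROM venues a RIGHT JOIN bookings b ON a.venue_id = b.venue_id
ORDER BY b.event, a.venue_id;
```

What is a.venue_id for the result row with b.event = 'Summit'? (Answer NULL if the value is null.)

NULL

RIGHT JOIN keeps every row from `bookings`; unmatched rows get NULL for `venues`'s columns.
Matching on a.venue_id = b.venue_id. A NULL in a compared column never satisfies the condition.
- a (venue_id=9) pairs with 4 row(s) of b.
- a (venue_id=NULL) has no partner in b.
- a (venue_id=9) pairs with 4 row(s) of b.
- a (venue_id=7) has no partner in b.
- a (venue_id=7) has no partner in b.
- a (venue_id=1) pairs with 1 row(s) of b.
- 4 b row(s) had no a match → kept, a columns NULL.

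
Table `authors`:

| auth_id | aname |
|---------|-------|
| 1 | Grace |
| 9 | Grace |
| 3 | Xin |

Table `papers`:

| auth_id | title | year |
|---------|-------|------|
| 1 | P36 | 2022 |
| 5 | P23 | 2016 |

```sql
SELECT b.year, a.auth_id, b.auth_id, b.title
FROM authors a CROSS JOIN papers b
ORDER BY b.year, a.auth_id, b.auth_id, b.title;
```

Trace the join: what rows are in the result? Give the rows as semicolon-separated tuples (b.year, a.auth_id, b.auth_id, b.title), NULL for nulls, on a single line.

CROSS JOIN pairs every row of `authors` with every row of `papers`: 3 × 2 = 6 rows.

(2016, 1, 5, P23); (2016, 3, 5, P23); (2016, 9, 5, P23); (2022, 1, 1, P36); (2022, 3, 1, P36); (2022, 9, 1, P36)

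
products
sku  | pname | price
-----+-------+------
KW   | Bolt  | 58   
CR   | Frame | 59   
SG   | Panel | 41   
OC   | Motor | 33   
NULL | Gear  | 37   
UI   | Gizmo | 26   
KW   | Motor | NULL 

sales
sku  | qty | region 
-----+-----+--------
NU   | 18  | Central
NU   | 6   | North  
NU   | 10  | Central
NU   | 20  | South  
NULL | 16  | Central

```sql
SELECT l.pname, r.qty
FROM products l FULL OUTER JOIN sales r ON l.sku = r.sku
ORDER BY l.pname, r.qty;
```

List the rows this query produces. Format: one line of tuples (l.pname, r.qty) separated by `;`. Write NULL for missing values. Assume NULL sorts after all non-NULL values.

(Bolt, NULL); (Frame, NULL); (Gear, NULL); (Gizmo, NULL); (Motor, NULL); (Motor, NULL); (Panel, NULL); (NULL, 6); (NULL, 10); (NULL, 16); (NULL, 18); (NULL, 20)

FULL OUTER JOIN keeps every row from both sides; unmatched rows get NULL for the other side's columns.
Matching on l.sku = r.sku. A NULL in a compared column never satisfies the condition.
- l[0] sku=KW → no match; kept with NULLs on the r side.
- l[1] sku=CR → no match; kept with NULLs on the r side.
- l[2] sku=SG → no match; kept with NULLs on the r side.
- l[3] sku=OC → no match; kept with NULLs on the r side.
- l[4] sku=NULL → no match; kept with NULLs on the r side.
- l[5] sku=UI → no match; kept with NULLs on the r side.
- l[6] sku=KW → no match; kept with NULLs on the r side.
- 5 row(s) from r found no l partner → padded with NULL.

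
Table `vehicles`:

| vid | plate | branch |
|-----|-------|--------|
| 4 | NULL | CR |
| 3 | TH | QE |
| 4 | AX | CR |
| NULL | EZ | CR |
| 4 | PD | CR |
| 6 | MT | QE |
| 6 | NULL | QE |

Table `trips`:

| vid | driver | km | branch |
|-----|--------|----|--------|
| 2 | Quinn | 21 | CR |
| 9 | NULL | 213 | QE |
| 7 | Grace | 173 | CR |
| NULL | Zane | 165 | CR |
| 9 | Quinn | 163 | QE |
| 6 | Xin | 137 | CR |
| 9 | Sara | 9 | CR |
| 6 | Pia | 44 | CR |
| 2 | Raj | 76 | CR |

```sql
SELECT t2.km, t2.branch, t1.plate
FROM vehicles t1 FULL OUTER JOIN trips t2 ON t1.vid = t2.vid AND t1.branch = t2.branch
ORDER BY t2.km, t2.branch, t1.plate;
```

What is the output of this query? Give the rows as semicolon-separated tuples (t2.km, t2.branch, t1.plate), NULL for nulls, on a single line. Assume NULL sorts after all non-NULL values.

FULL OUTER JOIN keeps every row from both sides; unmatched rows get NULL for the other side's columns.
Matching on t1.vid = t2.vid AND t1.branch = t2.branch. A NULL in a compared column never satisfies the condition.
Matched pairs: 0; unmatched t1 rows kept: 7; unmatched t2 rows kept: 9.

(9, CR, NULL); (21, CR, NULL); (44, CR, NULL); (76, CR, NULL); (137, CR, NULL); (163, QE, NULL); (165, CR, NULL); (173, CR, NULL); (213, QE, NULL); (NULL, NULL, AX); (NULL, NULL, EZ); (NULL, NULL, MT); (NULL, NULL, PD); (NULL, NULL, TH); (NULL, NULL, NULL); (NULL, NULL, NULL)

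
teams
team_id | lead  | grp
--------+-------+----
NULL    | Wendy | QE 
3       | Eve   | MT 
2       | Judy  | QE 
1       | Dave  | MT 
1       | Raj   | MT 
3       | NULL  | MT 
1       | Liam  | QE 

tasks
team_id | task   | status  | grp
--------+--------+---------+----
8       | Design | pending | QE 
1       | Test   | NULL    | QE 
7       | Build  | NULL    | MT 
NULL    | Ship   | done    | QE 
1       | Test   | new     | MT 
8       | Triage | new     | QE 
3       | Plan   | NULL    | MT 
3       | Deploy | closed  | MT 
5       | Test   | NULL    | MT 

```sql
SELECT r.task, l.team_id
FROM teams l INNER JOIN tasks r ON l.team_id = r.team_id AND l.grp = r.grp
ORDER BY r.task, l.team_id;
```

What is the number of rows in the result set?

INNER JOIN keeps only pairs where the ON condition holds.
Matching on l.team_id = r.team_id AND l.grp = r.grp. A NULL in a compared column never satisfies the condition.
- l[0] team_id=NULL, grp=QE → no match; dropped.
- l[1] team_id=3, grp=MT → 2 match(es) in r → 2 row(s).
- l[2] team_id=2, grp=QE → no match; dropped.
- l[3] team_id=1, grp=MT → 1 match(es) in r → 1 row(s).
- l[4] team_id=1, grp=MT → 1 match(es) in r → 1 row(s).
- l[5] team_id=3, grp=MT → 2 match(es) in r → 2 row(s).
- l[6] team_id=1, grp=QE → 1 match(es) in r → 1 row(s).
Total: 7 rows.

7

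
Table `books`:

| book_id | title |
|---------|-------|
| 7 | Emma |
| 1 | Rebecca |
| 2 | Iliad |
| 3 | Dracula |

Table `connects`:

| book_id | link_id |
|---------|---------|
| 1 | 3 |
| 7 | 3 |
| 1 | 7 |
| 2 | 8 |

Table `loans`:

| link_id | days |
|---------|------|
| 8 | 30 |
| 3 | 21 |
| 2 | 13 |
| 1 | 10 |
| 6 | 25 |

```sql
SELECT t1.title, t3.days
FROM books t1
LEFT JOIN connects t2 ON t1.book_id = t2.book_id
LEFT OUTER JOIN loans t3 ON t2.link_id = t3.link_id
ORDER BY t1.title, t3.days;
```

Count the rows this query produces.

5

Step 1 — t1 LEFT JOIN t2 on book_id → 5 row(s).
Then LEFT JOIN `loans t3` on link_id: each of those 5 rows is kept; rows whose t2.link_id has no match in t3 get NULL for t3's columns.
Result: 5 row(s).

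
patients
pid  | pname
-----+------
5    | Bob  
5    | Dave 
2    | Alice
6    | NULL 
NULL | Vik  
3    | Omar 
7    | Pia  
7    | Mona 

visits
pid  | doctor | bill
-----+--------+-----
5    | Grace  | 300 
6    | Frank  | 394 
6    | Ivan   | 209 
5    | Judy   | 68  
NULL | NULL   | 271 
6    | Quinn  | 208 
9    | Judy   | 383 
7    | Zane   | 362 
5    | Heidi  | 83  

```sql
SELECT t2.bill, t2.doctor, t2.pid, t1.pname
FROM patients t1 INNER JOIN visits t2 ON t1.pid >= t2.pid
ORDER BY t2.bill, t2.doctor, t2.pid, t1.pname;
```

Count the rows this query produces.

26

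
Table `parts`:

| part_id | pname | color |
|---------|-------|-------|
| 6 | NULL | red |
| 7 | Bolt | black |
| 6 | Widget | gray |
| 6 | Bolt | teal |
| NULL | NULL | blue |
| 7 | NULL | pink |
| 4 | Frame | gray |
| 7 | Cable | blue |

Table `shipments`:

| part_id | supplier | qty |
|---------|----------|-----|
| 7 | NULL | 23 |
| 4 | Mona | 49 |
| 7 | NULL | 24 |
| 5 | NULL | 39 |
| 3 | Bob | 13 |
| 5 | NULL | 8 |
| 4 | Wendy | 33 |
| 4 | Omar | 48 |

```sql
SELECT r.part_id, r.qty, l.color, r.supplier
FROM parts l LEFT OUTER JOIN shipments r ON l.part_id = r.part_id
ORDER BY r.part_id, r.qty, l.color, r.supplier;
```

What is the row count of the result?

LEFT JOIN keeps every row from `parts`; unmatched rows get NULL for `shipments`'s columns.
Matching on l.part_id = r.part_id. A NULL in a compared column never satisfies the condition.
Matched pairs: 9; unmatched l rows kept: 4.
Total: 9 matched + 4 padded = 13 rows.

13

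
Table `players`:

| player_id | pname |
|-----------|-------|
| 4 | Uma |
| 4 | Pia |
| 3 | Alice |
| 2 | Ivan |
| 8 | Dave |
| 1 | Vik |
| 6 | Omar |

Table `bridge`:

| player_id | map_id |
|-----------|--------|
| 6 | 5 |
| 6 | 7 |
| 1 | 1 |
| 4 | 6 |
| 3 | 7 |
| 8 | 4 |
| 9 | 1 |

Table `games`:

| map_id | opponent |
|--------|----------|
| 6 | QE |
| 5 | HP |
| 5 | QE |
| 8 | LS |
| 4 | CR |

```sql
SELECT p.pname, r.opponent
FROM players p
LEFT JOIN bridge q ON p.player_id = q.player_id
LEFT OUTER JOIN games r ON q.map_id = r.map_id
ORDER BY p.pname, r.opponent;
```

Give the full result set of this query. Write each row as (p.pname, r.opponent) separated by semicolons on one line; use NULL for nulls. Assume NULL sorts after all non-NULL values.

(Alice, NULL); (Dave, CR); (Ivan, NULL); (Omar, HP); (Omar, QE); (Omar, NULL); (Pia, QE); (Uma, QE); (Vik, NULL)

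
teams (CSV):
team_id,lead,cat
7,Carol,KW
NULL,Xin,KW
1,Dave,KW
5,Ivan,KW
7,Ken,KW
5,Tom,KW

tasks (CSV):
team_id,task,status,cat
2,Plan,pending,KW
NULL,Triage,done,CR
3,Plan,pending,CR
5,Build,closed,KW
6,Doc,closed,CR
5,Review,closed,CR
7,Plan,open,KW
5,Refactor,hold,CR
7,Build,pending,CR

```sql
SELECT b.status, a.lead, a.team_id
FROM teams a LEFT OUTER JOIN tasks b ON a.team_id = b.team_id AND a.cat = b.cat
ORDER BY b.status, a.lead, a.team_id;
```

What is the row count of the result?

LEFT JOIN keeps every row from `teams`; unmatched rows get NULL for `tasks`'s columns.
Matching on a.team_id = b.team_id AND a.cat = b.cat. A NULL in a compared column never satisfies the condition.
- a (team_id=7, cat=KW) pairs with 1 row(s) of b.
- a (team_id=NULL, cat=KW) has no partner → padded with NULL.
- a (team_id=1, cat=KW) has no partner → padded with NULL.
- a (team_id=5, cat=KW) pairs with 1 row(s) of b.
- a (team_id=7, cat=KW) pairs with 1 row(s) of b.
- a (team_id=5, cat=KW) pairs with 1 row(s) of b.
Total: 4 matched + 2 padded = 6 rows.

6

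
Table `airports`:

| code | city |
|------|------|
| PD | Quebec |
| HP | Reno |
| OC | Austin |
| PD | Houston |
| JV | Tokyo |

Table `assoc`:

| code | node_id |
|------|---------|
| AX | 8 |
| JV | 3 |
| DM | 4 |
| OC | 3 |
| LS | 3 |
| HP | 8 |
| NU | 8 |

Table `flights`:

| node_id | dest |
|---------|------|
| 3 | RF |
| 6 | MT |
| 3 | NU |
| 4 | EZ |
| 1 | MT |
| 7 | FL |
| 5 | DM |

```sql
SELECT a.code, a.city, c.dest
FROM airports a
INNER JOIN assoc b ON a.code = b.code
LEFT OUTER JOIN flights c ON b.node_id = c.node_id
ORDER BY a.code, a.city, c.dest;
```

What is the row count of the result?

Evaluate left to right. First `airports a INNER JOIN assoc b` on code: 3 row(s).
Then LEFT JOIN `flights c` on node_id: each of those 3 rows is kept; rows whose b.node_id has no match in c get NULL for c's columns.
Result: 5 row(s).

5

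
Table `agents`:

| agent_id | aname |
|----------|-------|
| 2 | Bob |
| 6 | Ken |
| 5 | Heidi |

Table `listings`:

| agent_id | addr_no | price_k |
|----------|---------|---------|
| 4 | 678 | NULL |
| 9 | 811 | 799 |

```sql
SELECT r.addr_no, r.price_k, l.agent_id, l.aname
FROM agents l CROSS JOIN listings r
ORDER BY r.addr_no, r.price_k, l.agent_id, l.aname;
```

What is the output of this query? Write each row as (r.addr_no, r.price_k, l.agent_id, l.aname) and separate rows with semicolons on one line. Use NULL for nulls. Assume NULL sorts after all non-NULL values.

(678, NULL, 2, Bob); (678, NULL, 5, Heidi); (678, NULL, 6, Ken); (811, 799, 2, Bob); (811, 799, 5, Heidi); (811, 799, 6, Ken)

CROSS JOIN pairs every row of `agents` with every row of `listings`: 3 × 2 = 6 rows.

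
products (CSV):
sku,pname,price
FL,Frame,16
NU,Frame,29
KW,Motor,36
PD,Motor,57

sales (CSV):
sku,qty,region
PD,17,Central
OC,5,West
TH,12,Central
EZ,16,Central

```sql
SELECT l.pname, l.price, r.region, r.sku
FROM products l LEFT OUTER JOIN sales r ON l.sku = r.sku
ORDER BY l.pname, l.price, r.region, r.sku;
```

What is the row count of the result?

LEFT JOIN keeps every row from `products`; unmatched rows get NULL for `sales`'s columns.
Matching on l.sku = r.sku.
- l (sku=FL) has no partner → padded with NULL.
- l (sku=NU) has no partner → padded with NULL.
- l (sku=KW) has no partner → padded with NULL.
- l (sku=PD) pairs with 1 row(s) of r.
Total: 1 matched + 3 padded = 4 rows.

4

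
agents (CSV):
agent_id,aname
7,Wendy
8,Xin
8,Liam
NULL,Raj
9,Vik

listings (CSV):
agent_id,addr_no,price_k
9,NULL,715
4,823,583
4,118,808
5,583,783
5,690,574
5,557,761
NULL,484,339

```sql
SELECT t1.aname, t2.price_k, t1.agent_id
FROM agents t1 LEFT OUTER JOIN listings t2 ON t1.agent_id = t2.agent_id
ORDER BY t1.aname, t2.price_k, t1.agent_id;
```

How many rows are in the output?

LEFT JOIN keeps every row from `agents`; unmatched rows get NULL for `listings`'s columns.
Matching on t1.agent_id = t2.agent_id. A NULL in a compared column never satisfies the condition.
Matched pairs: 1; unmatched t1 rows kept: 4.
Total: 1 matched + 4 padded = 5 rows.

5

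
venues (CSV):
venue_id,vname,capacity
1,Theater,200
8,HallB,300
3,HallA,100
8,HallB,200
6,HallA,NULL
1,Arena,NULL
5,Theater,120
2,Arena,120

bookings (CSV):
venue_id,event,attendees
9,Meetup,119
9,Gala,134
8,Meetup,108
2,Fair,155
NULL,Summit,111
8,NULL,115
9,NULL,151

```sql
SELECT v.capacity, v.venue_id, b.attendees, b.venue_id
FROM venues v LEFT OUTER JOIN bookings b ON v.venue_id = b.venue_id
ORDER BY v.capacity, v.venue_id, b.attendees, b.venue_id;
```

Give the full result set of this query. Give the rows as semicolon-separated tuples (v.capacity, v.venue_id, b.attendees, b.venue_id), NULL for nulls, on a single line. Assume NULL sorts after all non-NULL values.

(100, 3, NULL, NULL); (120, 2, 155, 2); (120, 5, NULL, NULL); (200, 1, NULL, NULL); (200, 8, 108, 8); (200, 8, 115, 8); (300, 8, 108, 8); (300, 8, 115, 8); (NULL, 1, NULL, NULL); (NULL, 6, NULL, NULL)

LEFT JOIN keeps every row from `venues`; unmatched rows get NULL for `bookings`'s columns.
Matching on v.venue_id = b.venue_id. A NULL in a compared column never satisfies the condition.
- venue_id=1: no b row matches, row kept with b columns NULL.
- venue_id=8: 2 matching b row(s), so 2 row(s) emitted.
- venue_id=3: no b row matches, row kept with b columns NULL.
- venue_id=8: 2 matching b row(s), so 2 row(s) emitted.
- venue_id=6: no b row matches, row kept with b columns NULL.
- venue_id=1: no b row matches, row kept with b columns NULL.
- venue_id=5: no b row matches, row kept with b columns NULL.
- venue_id=2: 1 matching b row(s), so 1 row(s) emitted.
After projecting and ordering:
v.capacity | v.venue_id | b.attendees | b.venue_id
100 | 3 | NULL | NULL
120 | 2 | 155 | 2
120 | 5 | NULL | NULL
200 | 1 | NULL | NULL
200 | 8 | 108 | 8
200 | 8 | 115 | 8
300 | 8 | 108 | 8
300 | 8 | 115 | 8
NULL | 1 | NULL | NULL
NULL | 6 | NULL | NULL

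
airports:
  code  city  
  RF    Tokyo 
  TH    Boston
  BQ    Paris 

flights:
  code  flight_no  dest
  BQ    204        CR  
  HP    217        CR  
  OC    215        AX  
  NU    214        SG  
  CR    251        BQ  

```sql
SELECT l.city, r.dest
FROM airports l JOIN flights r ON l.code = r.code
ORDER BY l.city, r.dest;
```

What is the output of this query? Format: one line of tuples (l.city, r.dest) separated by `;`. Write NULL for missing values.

(Paris, CR)

INNER JOIN keeps only pairs where the ON condition holds.
Matching on l.code = r.code.
Matched pairs: 1.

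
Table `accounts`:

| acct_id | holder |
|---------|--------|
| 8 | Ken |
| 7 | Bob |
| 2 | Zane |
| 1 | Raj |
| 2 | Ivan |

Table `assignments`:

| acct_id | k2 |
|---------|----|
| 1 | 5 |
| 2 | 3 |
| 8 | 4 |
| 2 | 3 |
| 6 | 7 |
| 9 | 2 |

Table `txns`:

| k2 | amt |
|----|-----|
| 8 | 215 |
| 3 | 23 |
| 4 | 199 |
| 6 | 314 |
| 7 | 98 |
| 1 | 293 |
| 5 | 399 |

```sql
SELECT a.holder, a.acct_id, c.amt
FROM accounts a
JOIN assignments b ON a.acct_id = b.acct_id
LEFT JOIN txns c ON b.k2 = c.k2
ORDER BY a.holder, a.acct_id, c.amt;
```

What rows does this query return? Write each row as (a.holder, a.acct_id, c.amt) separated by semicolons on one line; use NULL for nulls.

Evaluate left to right. First `accounts a INNER JOIN assignments b` on acct_id: 6 row(s).
Then LEFT JOIN `txns c` on k2: each of those 6 rows is kept; rows whose b.k2 has no match in c get NULL for c's columns.

(Ivan, 2, 23); (Ivan, 2, 23); (Ken, 8, 199); (Raj, 1, 399); (Zane, 2, 23); (Zane, 2, 23)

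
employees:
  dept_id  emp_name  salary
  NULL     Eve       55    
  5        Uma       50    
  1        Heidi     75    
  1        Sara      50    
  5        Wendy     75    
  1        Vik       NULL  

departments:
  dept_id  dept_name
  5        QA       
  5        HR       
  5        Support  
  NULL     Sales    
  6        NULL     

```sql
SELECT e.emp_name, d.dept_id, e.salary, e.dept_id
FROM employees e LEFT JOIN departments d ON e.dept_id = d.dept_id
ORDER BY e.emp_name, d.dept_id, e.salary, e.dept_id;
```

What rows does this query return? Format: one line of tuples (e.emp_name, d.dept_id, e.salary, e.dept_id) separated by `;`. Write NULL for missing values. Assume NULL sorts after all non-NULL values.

LEFT JOIN keeps every row from `employees`; unmatched rows get NULL for `departments`'s columns.
Matching on e.dept_id = d.dept_id. A NULL in a compared column never satisfies the condition.
Matched pairs: 6; unmatched e rows kept: 4.

(Eve, NULL, 55, NULL); (Heidi, NULL, 75, 1); (Sara, NULL, 50, 1); (Uma, 5, 50, 5); (Uma, 5, 50, 5); (Uma, 5, 50, 5); (Vik, NULL, NULL, 1); (Wendy, 5, 75, 5); (Wendy, 5, 75, 5); (Wendy, 5, 75, 5)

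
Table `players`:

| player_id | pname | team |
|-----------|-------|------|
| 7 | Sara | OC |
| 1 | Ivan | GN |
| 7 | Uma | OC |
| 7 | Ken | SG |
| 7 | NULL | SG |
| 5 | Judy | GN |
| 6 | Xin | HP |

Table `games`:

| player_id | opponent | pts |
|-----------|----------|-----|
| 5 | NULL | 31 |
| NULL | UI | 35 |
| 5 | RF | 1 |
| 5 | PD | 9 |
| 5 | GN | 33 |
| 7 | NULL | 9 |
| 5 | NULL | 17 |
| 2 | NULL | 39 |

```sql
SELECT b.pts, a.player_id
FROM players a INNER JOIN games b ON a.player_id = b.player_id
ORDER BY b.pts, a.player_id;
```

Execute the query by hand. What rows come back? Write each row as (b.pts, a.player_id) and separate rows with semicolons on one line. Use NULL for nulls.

(1, 5); (9, 5); (9, 7); (9, 7); (9, 7); (9, 7); (17, 5); (31, 5); (33, 5)

INNER JOIN keeps only pairs where the ON condition holds.
Matching on a.player_id = b.player_id. A NULL in a compared column never satisfies the condition.
- a (player_id=7) pairs with 1 row(s) of b.
- a (player_id=1) has no partner → excluded.
- a (player_id=7) pairs with 1 row(s) of b.
- a (player_id=7) pairs with 1 row(s) of b.
- a (player_id=7) pairs with 1 row(s) of b.
- a (player_id=5) pairs with 5 row(s) of b.
- a (player_id=6) has no partner → excluded.
After projecting and ordering:
b.pts | a.player_id
1 | 5
9 | 5
9 | 7
9 | 7
9 | 7
9 | 7
17 | 5
31 | 5
33 | 5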